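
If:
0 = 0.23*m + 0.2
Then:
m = -0.87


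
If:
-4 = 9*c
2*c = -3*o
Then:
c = -4/9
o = 8/27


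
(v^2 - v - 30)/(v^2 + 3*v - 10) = (v - 6)/(v - 2)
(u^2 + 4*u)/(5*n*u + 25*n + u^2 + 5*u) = u*(u + 4)/(5*n*u + 25*n + u^2 + 5*u)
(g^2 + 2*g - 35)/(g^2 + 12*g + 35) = (g - 5)/(g + 5)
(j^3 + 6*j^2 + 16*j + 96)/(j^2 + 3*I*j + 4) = (j^2 + j*(6 - 4*I) - 24*I)/(j - I)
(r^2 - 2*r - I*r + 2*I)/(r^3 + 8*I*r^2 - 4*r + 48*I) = (r^2 - 2*r - I*r + 2*I)/(r^3 + 8*I*r^2 - 4*r + 48*I)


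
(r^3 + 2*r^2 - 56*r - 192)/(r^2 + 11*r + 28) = (r^2 - 2*r - 48)/(r + 7)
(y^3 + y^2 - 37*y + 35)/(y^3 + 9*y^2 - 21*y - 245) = (y - 1)/(y + 7)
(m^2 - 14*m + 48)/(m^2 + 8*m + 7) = (m^2 - 14*m + 48)/(m^2 + 8*m + 7)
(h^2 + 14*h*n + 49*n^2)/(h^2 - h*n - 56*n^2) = (h + 7*n)/(h - 8*n)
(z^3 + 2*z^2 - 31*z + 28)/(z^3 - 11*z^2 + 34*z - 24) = (z + 7)/(z - 6)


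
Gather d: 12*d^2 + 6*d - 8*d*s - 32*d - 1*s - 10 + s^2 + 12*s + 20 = 12*d^2 + d*(-8*s - 26) + s^2 + 11*s + 10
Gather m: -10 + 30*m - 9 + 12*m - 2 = 42*m - 21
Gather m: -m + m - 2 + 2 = 0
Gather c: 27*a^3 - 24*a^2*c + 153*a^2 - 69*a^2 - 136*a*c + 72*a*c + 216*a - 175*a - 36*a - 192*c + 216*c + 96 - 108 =27*a^3 + 84*a^2 + 5*a + c*(-24*a^2 - 64*a + 24) - 12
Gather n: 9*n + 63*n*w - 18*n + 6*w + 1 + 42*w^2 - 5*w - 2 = n*(63*w - 9) + 42*w^2 + w - 1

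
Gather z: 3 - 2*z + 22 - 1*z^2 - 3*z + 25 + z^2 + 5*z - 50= 0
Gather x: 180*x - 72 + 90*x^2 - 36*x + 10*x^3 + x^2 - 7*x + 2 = 10*x^3 + 91*x^2 + 137*x - 70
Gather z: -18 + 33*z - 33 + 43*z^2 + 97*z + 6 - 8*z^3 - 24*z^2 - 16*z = -8*z^3 + 19*z^2 + 114*z - 45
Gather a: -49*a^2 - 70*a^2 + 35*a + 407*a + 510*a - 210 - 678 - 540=-119*a^2 + 952*a - 1428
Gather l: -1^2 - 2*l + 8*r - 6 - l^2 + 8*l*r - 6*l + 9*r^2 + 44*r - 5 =-l^2 + l*(8*r - 8) + 9*r^2 + 52*r - 12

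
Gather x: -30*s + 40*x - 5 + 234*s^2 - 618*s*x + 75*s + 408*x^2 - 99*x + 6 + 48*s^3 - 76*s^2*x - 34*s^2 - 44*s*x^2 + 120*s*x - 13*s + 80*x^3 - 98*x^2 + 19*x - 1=48*s^3 + 200*s^2 + 32*s + 80*x^3 + x^2*(310 - 44*s) + x*(-76*s^2 - 498*s - 40)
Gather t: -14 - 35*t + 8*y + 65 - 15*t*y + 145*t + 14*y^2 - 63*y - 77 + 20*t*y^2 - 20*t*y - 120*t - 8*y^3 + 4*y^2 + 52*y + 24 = t*(20*y^2 - 35*y - 10) - 8*y^3 + 18*y^2 - 3*y - 2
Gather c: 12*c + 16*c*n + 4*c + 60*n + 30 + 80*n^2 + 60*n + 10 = c*(16*n + 16) + 80*n^2 + 120*n + 40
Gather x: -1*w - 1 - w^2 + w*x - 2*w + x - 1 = -w^2 - 3*w + x*(w + 1) - 2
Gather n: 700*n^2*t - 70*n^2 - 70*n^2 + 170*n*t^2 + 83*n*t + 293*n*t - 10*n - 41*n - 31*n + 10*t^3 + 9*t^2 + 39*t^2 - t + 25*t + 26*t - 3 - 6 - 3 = n^2*(700*t - 140) + n*(170*t^2 + 376*t - 82) + 10*t^3 + 48*t^2 + 50*t - 12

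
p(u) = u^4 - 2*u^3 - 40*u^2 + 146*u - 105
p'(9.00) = 1856.00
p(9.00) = 3072.00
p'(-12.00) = -6670.00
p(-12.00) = 16575.00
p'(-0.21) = 162.50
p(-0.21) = -137.40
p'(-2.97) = 225.88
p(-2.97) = -761.25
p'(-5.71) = -337.50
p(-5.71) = -807.46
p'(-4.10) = 97.46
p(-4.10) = -955.58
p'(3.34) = -39.09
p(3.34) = -13.66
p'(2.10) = -11.42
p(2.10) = 26.13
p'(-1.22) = 227.41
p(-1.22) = -336.81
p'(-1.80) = 247.23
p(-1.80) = -475.24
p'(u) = 4*u^3 - 6*u^2 - 80*u + 146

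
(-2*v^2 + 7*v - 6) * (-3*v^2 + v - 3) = 6*v^4 - 23*v^3 + 31*v^2 - 27*v + 18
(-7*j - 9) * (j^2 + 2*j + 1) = -7*j^3 - 23*j^2 - 25*j - 9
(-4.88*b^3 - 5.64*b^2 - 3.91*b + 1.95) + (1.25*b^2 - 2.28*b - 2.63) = -4.88*b^3 - 4.39*b^2 - 6.19*b - 0.68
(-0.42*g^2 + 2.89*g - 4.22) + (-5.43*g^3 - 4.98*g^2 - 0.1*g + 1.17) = -5.43*g^3 - 5.4*g^2 + 2.79*g - 3.05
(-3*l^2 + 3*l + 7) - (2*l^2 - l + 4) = -5*l^2 + 4*l + 3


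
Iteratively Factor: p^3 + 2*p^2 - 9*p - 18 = (p - 3)*(p^2 + 5*p + 6) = (p - 3)*(p + 2)*(p + 3)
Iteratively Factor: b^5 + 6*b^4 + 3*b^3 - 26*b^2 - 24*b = (b + 1)*(b^4 + 5*b^3 - 2*b^2 - 24*b) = (b - 2)*(b + 1)*(b^3 + 7*b^2 + 12*b) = (b - 2)*(b + 1)*(b + 3)*(b^2 + 4*b) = b*(b - 2)*(b + 1)*(b + 3)*(b + 4)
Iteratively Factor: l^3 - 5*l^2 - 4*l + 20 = (l - 5)*(l^2 - 4) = (l - 5)*(l - 2)*(l + 2)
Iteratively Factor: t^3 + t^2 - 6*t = (t)*(t^2 + t - 6) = t*(t - 2)*(t + 3)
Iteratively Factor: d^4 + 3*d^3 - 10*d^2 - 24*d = (d - 3)*(d^3 + 6*d^2 + 8*d) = (d - 3)*(d + 4)*(d^2 + 2*d) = d*(d - 3)*(d + 4)*(d + 2)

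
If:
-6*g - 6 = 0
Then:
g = -1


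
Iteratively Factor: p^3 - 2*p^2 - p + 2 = (p + 1)*(p^2 - 3*p + 2) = (p - 1)*(p + 1)*(p - 2)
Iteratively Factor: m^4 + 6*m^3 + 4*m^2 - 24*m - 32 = (m - 2)*(m^3 + 8*m^2 + 20*m + 16) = (m - 2)*(m + 2)*(m^2 + 6*m + 8) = (m - 2)*(m + 2)*(m + 4)*(m + 2)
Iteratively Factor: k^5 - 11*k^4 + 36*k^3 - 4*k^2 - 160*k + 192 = (k - 2)*(k^4 - 9*k^3 + 18*k^2 + 32*k - 96) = (k - 3)*(k - 2)*(k^3 - 6*k^2 + 32) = (k - 4)*(k - 3)*(k - 2)*(k^2 - 2*k - 8) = (k - 4)^2*(k - 3)*(k - 2)*(k + 2)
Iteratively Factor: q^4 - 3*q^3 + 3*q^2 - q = (q - 1)*(q^3 - 2*q^2 + q) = q*(q - 1)*(q^2 - 2*q + 1) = q*(q - 1)^2*(q - 1)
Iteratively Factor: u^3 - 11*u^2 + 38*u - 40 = (u - 5)*(u^2 - 6*u + 8) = (u - 5)*(u - 2)*(u - 4)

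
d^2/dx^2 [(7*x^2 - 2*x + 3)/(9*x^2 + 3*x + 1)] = 2*(-351*x^3 + 540*x^2 + 297*x + 13)/(729*x^6 + 729*x^5 + 486*x^4 + 189*x^3 + 54*x^2 + 9*x + 1)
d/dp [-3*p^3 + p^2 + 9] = p*(2 - 9*p)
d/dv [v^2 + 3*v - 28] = 2*v + 3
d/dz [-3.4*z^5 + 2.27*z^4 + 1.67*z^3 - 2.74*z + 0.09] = -17.0*z^4 + 9.08*z^3 + 5.01*z^2 - 2.74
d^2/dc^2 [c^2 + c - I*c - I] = 2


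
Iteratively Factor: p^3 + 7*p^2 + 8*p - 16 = (p + 4)*(p^2 + 3*p - 4) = (p - 1)*(p + 4)*(p + 4)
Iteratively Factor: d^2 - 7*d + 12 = (d - 4)*(d - 3)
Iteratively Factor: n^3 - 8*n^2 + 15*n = (n - 3)*(n^2 - 5*n) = n*(n - 3)*(n - 5)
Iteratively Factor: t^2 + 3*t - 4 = (t + 4)*(t - 1)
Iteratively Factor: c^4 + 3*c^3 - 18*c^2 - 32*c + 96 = (c + 4)*(c^3 - c^2 - 14*c + 24) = (c - 2)*(c + 4)*(c^2 + c - 12) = (c - 2)*(c + 4)^2*(c - 3)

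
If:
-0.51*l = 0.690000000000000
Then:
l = -1.35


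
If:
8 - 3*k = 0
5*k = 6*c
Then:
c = 20/9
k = 8/3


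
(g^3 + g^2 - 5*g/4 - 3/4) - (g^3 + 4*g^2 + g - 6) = -3*g^2 - 9*g/4 + 21/4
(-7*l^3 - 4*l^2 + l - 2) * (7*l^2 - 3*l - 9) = -49*l^5 - 7*l^4 + 82*l^3 + 19*l^2 - 3*l + 18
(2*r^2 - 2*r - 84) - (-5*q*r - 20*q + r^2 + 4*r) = 5*q*r + 20*q + r^2 - 6*r - 84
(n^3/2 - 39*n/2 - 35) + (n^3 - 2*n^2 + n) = 3*n^3/2 - 2*n^2 - 37*n/2 - 35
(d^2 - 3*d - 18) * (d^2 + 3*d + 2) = d^4 - 25*d^2 - 60*d - 36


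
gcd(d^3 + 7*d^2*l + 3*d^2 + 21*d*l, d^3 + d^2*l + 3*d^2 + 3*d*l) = d^2 + 3*d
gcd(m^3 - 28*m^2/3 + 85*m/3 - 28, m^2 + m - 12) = m - 3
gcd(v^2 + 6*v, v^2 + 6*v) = v^2 + 6*v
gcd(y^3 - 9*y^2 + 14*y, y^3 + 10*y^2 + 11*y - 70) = y - 2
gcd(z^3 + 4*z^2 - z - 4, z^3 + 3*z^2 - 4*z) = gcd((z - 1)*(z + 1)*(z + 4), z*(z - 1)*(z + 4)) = z^2 + 3*z - 4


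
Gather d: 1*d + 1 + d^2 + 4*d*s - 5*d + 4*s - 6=d^2 + d*(4*s - 4) + 4*s - 5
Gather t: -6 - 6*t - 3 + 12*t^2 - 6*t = 12*t^2 - 12*t - 9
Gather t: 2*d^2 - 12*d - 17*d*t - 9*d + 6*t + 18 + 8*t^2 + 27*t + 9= 2*d^2 - 21*d + 8*t^2 + t*(33 - 17*d) + 27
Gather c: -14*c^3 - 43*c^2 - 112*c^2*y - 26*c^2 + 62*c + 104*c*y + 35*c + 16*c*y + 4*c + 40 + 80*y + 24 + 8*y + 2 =-14*c^3 + c^2*(-112*y - 69) + c*(120*y + 101) + 88*y + 66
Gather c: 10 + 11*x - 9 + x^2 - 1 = x^2 + 11*x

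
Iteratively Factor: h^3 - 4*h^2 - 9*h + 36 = (h - 3)*(h^2 - h - 12) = (h - 4)*(h - 3)*(h + 3)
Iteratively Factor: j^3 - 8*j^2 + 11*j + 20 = (j + 1)*(j^2 - 9*j + 20) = (j - 4)*(j + 1)*(j - 5)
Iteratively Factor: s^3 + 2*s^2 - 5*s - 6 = (s + 3)*(s^2 - s - 2) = (s - 2)*(s + 3)*(s + 1)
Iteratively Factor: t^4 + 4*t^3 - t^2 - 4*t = (t - 1)*(t^3 + 5*t^2 + 4*t) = (t - 1)*(t + 1)*(t^2 + 4*t) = (t - 1)*(t + 1)*(t + 4)*(t)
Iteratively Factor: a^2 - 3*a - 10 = (a + 2)*(a - 5)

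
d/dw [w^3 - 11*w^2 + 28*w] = 3*w^2 - 22*w + 28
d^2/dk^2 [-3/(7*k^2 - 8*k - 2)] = 6*(-49*k^2 + 56*k + 4*(7*k - 4)^2 + 14)/(-7*k^2 + 8*k + 2)^3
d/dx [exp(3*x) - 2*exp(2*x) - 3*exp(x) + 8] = (3*exp(2*x) - 4*exp(x) - 3)*exp(x)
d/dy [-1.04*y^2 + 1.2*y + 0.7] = 1.2 - 2.08*y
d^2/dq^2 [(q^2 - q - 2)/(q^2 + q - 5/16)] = 32*(-512*q^3 - 1296*q^2 - 1776*q - 727)/(4096*q^6 + 12288*q^5 + 8448*q^4 - 3584*q^3 - 2640*q^2 + 1200*q - 125)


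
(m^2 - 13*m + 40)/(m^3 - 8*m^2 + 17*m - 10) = (m - 8)/(m^2 - 3*m + 2)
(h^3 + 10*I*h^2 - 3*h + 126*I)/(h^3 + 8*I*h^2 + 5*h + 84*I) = (h + 6*I)/(h + 4*I)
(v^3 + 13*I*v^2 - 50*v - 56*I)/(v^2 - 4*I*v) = (v^3 + 13*I*v^2 - 50*v - 56*I)/(v*(v - 4*I))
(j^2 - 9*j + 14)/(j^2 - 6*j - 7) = (j - 2)/(j + 1)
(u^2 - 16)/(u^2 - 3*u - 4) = (u + 4)/(u + 1)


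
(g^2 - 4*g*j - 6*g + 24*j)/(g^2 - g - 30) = (g - 4*j)/(g + 5)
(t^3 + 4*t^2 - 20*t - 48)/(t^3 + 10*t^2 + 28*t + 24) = (t - 4)/(t + 2)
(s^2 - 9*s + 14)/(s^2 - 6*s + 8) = (s - 7)/(s - 4)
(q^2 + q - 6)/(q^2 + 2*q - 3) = (q - 2)/(q - 1)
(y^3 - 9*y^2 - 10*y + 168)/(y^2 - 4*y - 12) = (y^2 - 3*y - 28)/(y + 2)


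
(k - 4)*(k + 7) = k^2 + 3*k - 28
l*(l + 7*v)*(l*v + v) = l^3*v + 7*l^2*v^2 + l^2*v + 7*l*v^2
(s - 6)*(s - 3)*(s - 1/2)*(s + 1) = s^4 - 17*s^3/2 + 13*s^2 + 27*s/2 - 9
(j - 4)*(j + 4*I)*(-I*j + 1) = -I*j^3 + 5*j^2 + 4*I*j^2 - 20*j + 4*I*j - 16*I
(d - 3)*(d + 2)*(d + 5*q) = d^3 + 5*d^2*q - d^2 - 5*d*q - 6*d - 30*q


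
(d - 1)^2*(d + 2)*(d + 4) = d^4 + 4*d^3 - 3*d^2 - 10*d + 8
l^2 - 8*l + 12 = (l - 6)*(l - 2)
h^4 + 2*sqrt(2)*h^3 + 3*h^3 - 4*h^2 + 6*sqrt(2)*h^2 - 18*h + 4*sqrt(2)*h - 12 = (h + 1)*(h + 2)*(h - sqrt(2))*(h + 3*sqrt(2))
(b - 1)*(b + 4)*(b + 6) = b^3 + 9*b^2 + 14*b - 24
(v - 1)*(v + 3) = v^2 + 2*v - 3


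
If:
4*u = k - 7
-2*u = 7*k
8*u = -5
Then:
No Solution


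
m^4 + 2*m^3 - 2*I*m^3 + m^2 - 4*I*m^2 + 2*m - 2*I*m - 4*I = (m + 2)*(m - 2*I)*(m - I)*(m + I)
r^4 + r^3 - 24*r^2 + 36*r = r*(r - 3)*(r - 2)*(r + 6)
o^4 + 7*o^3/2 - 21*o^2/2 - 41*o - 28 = (o - 7/2)*(o + 1)*(o + 2)*(o + 4)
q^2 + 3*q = q*(q + 3)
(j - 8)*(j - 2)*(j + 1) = j^3 - 9*j^2 + 6*j + 16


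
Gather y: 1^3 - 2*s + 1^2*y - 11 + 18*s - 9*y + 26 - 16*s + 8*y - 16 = 0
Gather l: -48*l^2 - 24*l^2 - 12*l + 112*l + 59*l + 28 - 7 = -72*l^2 + 159*l + 21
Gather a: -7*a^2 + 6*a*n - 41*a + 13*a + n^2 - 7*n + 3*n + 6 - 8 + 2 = -7*a^2 + a*(6*n - 28) + n^2 - 4*n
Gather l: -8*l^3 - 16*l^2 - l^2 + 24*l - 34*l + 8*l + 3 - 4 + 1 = -8*l^3 - 17*l^2 - 2*l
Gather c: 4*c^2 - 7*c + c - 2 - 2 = 4*c^2 - 6*c - 4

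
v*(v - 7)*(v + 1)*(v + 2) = v^4 - 4*v^3 - 19*v^2 - 14*v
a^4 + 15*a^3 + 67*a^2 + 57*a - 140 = (a - 1)*(a + 4)*(a + 5)*(a + 7)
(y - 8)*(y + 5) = y^2 - 3*y - 40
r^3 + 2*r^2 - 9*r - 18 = (r - 3)*(r + 2)*(r + 3)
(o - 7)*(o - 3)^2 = o^3 - 13*o^2 + 51*o - 63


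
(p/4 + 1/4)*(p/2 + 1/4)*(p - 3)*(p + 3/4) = p^4/8 - 3*p^3/32 - 41*p^2/64 - 9*p/16 - 9/64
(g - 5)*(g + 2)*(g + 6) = g^3 + 3*g^2 - 28*g - 60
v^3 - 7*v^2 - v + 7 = (v - 7)*(v - 1)*(v + 1)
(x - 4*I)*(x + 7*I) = x^2 + 3*I*x + 28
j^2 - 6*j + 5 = (j - 5)*(j - 1)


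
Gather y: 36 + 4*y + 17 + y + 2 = 5*y + 55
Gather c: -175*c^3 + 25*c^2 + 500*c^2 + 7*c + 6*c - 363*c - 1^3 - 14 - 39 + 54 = -175*c^3 + 525*c^2 - 350*c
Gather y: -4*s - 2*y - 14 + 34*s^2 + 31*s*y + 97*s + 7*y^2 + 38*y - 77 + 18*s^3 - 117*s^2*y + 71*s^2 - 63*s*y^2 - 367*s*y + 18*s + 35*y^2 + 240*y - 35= 18*s^3 + 105*s^2 + 111*s + y^2*(42 - 63*s) + y*(-117*s^2 - 336*s + 276) - 126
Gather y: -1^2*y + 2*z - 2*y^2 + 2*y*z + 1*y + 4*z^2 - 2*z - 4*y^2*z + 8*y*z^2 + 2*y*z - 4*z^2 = y^2*(-4*z - 2) + y*(8*z^2 + 4*z)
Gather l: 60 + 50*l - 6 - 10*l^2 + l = -10*l^2 + 51*l + 54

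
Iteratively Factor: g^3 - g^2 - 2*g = (g)*(g^2 - g - 2) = g*(g - 2)*(g + 1)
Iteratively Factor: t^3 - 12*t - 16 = (t + 2)*(t^2 - 2*t - 8) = (t - 4)*(t + 2)*(t + 2)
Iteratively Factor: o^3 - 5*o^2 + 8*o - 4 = (o - 1)*(o^2 - 4*o + 4) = (o - 2)*(o - 1)*(o - 2)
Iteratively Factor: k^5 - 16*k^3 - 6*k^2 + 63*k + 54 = (k - 3)*(k^4 + 3*k^3 - 7*k^2 - 27*k - 18) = (k - 3)*(k + 3)*(k^3 - 7*k - 6) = (k - 3)^2*(k + 3)*(k^2 + 3*k + 2) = (k - 3)^2*(k + 1)*(k + 3)*(k + 2)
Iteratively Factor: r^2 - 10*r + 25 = (r - 5)*(r - 5)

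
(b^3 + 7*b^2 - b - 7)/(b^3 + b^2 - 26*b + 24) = (b^2 + 8*b + 7)/(b^2 + 2*b - 24)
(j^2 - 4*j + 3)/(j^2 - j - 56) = (-j^2 + 4*j - 3)/(-j^2 + j + 56)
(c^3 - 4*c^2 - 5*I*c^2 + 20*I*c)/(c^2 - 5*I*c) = c - 4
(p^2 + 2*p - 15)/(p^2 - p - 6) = (p + 5)/(p + 2)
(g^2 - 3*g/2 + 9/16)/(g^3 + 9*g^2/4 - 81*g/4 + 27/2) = (g - 3/4)/(g^2 + 3*g - 18)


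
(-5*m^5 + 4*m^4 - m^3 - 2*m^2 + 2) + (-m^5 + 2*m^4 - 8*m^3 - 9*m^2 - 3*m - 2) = -6*m^5 + 6*m^4 - 9*m^3 - 11*m^2 - 3*m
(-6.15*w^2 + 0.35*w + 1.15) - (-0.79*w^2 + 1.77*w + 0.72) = -5.36*w^2 - 1.42*w + 0.43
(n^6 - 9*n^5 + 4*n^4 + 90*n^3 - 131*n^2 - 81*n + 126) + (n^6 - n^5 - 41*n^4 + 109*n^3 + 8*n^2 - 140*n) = 2*n^6 - 10*n^5 - 37*n^4 + 199*n^3 - 123*n^2 - 221*n + 126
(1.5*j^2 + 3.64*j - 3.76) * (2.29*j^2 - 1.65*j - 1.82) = 3.435*j^4 + 5.8606*j^3 - 17.3464*j^2 - 0.420800000000001*j + 6.8432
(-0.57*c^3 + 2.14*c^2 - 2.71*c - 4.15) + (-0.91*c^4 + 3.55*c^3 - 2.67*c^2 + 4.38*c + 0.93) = -0.91*c^4 + 2.98*c^3 - 0.53*c^2 + 1.67*c - 3.22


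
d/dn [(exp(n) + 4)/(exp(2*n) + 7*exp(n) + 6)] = (-(exp(n) + 4)*(2*exp(n) + 7) + exp(2*n) + 7*exp(n) + 6)*exp(n)/(exp(2*n) + 7*exp(n) + 6)^2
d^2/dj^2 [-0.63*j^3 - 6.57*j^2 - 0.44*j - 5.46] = -3.78*j - 13.14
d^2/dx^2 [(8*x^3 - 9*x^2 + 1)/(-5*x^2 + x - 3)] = 2*(157*x^3 - 408*x^2 - 201*x + 95)/(125*x^6 - 75*x^5 + 240*x^4 - 91*x^3 + 144*x^2 - 27*x + 27)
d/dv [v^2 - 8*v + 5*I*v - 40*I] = 2*v - 8 + 5*I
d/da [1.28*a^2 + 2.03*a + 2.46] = 2.56*a + 2.03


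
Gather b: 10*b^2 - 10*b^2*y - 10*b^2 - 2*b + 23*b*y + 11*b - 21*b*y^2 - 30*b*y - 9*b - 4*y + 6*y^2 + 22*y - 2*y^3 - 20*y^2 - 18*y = -10*b^2*y + b*(-21*y^2 - 7*y) - 2*y^3 - 14*y^2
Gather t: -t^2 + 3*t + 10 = -t^2 + 3*t + 10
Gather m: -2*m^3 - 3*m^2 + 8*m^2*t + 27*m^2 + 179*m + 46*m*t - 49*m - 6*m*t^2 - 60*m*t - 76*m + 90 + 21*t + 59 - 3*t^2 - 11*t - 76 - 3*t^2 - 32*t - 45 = -2*m^3 + m^2*(8*t + 24) + m*(-6*t^2 - 14*t + 54) - 6*t^2 - 22*t + 28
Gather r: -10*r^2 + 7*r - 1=-10*r^2 + 7*r - 1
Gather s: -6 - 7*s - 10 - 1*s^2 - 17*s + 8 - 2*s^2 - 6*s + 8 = -3*s^2 - 30*s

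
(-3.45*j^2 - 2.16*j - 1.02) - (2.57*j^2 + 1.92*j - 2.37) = -6.02*j^2 - 4.08*j + 1.35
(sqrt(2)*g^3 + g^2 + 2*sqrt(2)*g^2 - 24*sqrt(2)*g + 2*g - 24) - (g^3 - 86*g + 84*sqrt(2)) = -g^3 + sqrt(2)*g^3 + g^2 + 2*sqrt(2)*g^2 - 24*sqrt(2)*g + 88*g - 84*sqrt(2) - 24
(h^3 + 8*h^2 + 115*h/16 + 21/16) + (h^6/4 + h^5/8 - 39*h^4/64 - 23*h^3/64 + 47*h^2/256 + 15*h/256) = h^6/4 + h^5/8 - 39*h^4/64 + 41*h^3/64 + 2095*h^2/256 + 1855*h/256 + 21/16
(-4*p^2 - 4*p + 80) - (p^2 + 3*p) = -5*p^2 - 7*p + 80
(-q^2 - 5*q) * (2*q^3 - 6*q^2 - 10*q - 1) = -2*q^5 - 4*q^4 + 40*q^3 + 51*q^2 + 5*q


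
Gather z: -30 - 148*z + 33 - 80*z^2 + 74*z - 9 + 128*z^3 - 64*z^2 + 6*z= 128*z^3 - 144*z^2 - 68*z - 6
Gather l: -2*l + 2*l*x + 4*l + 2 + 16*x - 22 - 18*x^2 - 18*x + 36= l*(2*x + 2) - 18*x^2 - 2*x + 16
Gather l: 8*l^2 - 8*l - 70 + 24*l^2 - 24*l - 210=32*l^2 - 32*l - 280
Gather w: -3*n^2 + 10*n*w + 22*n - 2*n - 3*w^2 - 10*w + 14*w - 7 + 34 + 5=-3*n^2 + 20*n - 3*w^2 + w*(10*n + 4) + 32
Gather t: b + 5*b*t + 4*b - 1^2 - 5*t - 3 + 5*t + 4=5*b*t + 5*b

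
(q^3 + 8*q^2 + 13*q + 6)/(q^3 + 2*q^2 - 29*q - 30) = (q + 1)/(q - 5)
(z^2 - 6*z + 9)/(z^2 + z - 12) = (z - 3)/(z + 4)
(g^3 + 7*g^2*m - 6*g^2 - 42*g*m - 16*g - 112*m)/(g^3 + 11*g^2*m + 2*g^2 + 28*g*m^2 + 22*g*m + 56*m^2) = (g - 8)/(g + 4*m)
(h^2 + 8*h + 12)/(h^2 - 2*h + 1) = (h^2 + 8*h + 12)/(h^2 - 2*h + 1)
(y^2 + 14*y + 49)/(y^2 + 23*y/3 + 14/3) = 3*(y + 7)/(3*y + 2)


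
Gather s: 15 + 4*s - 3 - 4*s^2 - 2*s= -4*s^2 + 2*s + 12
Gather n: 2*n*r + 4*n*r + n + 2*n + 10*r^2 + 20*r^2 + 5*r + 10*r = n*(6*r + 3) + 30*r^2 + 15*r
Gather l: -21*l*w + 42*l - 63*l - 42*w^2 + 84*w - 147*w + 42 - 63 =l*(-21*w - 21) - 42*w^2 - 63*w - 21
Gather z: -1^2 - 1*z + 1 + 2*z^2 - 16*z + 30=2*z^2 - 17*z + 30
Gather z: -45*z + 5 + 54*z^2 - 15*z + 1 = 54*z^2 - 60*z + 6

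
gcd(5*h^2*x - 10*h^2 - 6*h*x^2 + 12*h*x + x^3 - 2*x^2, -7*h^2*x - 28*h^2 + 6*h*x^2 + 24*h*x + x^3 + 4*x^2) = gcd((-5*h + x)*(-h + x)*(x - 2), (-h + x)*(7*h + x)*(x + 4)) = -h + x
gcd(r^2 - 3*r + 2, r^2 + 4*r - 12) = r - 2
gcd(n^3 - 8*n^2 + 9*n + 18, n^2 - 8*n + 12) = n - 6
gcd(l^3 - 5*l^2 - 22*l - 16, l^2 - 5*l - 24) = l - 8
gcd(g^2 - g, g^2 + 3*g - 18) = 1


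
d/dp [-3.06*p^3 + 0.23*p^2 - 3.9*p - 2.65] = -9.18*p^2 + 0.46*p - 3.9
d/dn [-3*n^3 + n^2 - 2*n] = -9*n^2 + 2*n - 2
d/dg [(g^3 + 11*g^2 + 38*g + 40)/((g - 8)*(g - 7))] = (g^4 - 30*g^3 - 35*g^2 + 1152*g + 2728)/(g^4 - 30*g^3 + 337*g^2 - 1680*g + 3136)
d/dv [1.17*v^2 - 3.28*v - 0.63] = 2.34*v - 3.28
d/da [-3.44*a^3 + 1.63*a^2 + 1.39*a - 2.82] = -10.32*a^2 + 3.26*a + 1.39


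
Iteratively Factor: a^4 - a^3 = (a)*(a^3 - a^2) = a^2*(a^2 - a) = a^2*(a - 1)*(a)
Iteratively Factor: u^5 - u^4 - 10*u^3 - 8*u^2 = (u)*(u^4 - u^3 - 10*u^2 - 8*u) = u*(u - 4)*(u^3 + 3*u^2 + 2*u) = u*(u - 4)*(u + 2)*(u^2 + u) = u^2*(u - 4)*(u + 2)*(u + 1)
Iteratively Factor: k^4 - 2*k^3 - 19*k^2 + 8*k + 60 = (k + 3)*(k^3 - 5*k^2 - 4*k + 20) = (k + 2)*(k + 3)*(k^2 - 7*k + 10) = (k - 2)*(k + 2)*(k + 3)*(k - 5)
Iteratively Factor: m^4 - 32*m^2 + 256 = (m + 4)*(m^3 - 4*m^2 - 16*m + 64) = (m - 4)*(m + 4)*(m^2 - 16) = (m - 4)^2*(m + 4)*(m + 4)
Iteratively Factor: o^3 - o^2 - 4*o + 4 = (o - 1)*(o^2 - 4) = (o - 2)*(o - 1)*(o + 2)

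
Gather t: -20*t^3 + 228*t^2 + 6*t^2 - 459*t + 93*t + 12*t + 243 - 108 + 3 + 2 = -20*t^3 + 234*t^2 - 354*t + 140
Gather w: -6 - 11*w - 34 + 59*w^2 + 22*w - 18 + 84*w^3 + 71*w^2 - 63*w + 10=84*w^3 + 130*w^2 - 52*w - 48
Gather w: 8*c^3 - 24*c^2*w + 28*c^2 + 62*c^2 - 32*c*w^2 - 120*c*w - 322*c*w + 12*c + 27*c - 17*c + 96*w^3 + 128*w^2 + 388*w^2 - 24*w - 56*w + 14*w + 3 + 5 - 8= 8*c^3 + 90*c^2 + 22*c + 96*w^3 + w^2*(516 - 32*c) + w*(-24*c^2 - 442*c - 66)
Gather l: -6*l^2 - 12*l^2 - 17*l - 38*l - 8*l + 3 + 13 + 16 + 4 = -18*l^2 - 63*l + 36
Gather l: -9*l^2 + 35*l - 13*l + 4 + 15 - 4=-9*l^2 + 22*l + 15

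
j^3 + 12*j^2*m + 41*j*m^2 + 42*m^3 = (j + 2*m)*(j + 3*m)*(j + 7*m)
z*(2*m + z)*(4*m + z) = 8*m^2*z + 6*m*z^2 + z^3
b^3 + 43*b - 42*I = (b - 6*I)*(b - I)*(b + 7*I)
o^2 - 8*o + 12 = (o - 6)*(o - 2)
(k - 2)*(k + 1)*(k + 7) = k^3 + 6*k^2 - 9*k - 14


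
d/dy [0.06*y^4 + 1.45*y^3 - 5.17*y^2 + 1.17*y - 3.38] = 0.24*y^3 + 4.35*y^2 - 10.34*y + 1.17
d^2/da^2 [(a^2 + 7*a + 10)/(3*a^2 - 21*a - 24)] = 4*(7*a^3 + 27*a^2 - 21*a + 121)/(3*(a^6 - 21*a^5 + 123*a^4 - 7*a^3 - 984*a^2 - 1344*a - 512))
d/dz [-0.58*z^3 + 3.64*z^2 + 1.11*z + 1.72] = -1.74*z^2 + 7.28*z + 1.11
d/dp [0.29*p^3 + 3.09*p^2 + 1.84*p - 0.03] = 0.87*p^2 + 6.18*p + 1.84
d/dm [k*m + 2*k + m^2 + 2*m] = k + 2*m + 2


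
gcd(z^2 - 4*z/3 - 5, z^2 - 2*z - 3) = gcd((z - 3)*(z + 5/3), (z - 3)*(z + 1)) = z - 3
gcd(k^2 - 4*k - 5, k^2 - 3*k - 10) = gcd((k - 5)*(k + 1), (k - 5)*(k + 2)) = k - 5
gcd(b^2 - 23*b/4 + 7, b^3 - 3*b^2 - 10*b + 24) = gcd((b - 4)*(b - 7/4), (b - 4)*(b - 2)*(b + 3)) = b - 4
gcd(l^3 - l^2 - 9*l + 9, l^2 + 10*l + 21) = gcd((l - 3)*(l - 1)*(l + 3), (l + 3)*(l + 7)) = l + 3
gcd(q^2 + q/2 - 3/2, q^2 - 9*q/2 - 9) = q + 3/2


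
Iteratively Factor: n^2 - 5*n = (n)*(n - 5)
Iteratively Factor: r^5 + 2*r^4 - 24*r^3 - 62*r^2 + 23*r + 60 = (r + 1)*(r^4 + r^3 - 25*r^2 - 37*r + 60) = (r + 1)*(r + 4)*(r^3 - 3*r^2 - 13*r + 15) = (r - 5)*(r + 1)*(r + 4)*(r^2 + 2*r - 3) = (r - 5)*(r + 1)*(r + 3)*(r + 4)*(r - 1)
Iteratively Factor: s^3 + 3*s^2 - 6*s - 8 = (s + 4)*(s^2 - s - 2) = (s + 1)*(s + 4)*(s - 2)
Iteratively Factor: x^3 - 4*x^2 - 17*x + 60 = (x + 4)*(x^2 - 8*x + 15) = (x - 3)*(x + 4)*(x - 5)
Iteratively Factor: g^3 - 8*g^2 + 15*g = (g - 5)*(g^2 - 3*g) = (g - 5)*(g - 3)*(g)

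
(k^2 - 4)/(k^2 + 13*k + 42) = (k^2 - 4)/(k^2 + 13*k + 42)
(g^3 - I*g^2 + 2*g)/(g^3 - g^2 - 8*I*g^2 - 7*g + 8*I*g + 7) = g*(g^2 - I*g + 2)/(g^3 - g^2*(1 + 8*I) + g*(-7 + 8*I) + 7)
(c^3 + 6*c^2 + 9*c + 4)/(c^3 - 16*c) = (c^2 + 2*c + 1)/(c*(c - 4))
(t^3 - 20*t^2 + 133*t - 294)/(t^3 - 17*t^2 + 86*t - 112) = (t^2 - 13*t + 42)/(t^2 - 10*t + 16)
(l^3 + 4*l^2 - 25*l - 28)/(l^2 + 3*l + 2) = (l^2 + 3*l - 28)/(l + 2)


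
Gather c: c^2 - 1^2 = c^2 - 1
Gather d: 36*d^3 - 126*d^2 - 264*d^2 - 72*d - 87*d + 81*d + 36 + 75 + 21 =36*d^3 - 390*d^2 - 78*d + 132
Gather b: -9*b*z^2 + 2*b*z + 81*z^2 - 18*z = b*(-9*z^2 + 2*z) + 81*z^2 - 18*z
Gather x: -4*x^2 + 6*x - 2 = -4*x^2 + 6*x - 2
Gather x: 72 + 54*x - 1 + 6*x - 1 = 60*x + 70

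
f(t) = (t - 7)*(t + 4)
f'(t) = 2*t - 3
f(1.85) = -30.13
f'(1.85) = 0.70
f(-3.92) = -0.87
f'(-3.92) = -10.84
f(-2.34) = -15.50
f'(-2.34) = -7.68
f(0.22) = -28.61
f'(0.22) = -2.56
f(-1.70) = -20.01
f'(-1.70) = -6.40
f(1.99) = -30.01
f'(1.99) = 0.98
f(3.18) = -27.43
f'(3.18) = 3.36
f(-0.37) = -26.75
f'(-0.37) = -3.74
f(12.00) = 80.00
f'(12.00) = 21.00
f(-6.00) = 26.00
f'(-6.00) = -15.00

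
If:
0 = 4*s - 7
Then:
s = 7/4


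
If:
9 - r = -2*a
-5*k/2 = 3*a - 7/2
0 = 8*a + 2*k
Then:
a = -1/2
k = 2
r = 8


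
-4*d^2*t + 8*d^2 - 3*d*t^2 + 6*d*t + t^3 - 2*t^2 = (-4*d + t)*(d + t)*(t - 2)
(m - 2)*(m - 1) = m^2 - 3*m + 2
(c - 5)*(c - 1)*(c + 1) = c^3 - 5*c^2 - c + 5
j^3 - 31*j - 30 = (j - 6)*(j + 1)*(j + 5)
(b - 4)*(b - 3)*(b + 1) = b^3 - 6*b^2 + 5*b + 12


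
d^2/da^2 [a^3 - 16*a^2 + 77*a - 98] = 6*a - 32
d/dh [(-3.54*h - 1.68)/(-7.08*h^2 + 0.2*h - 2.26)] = (-25.0632*h^2 - 23.7888*h + 8.3364)/(50.1264*h^4 - 2.832*h^3 + 32.0416*h^2 - 0.904*h + 5.1076)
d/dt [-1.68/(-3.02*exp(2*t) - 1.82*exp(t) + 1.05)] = (-10.1472*exp(t) - 3.0576)*exp(t)/(3.02*exp(2*t) + 1.82*exp(t) - 1.05)^2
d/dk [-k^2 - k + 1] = -2*k - 1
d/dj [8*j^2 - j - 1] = 16*j - 1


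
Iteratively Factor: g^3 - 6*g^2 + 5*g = (g)*(g^2 - 6*g + 5) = g*(g - 5)*(g - 1)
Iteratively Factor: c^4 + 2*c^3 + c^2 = (c + 1)*(c^3 + c^2) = c*(c + 1)*(c^2 + c) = c*(c + 1)^2*(c)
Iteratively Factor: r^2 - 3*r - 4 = (r + 1)*(r - 4)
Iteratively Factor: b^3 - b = (b)*(b^2 - 1) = b*(b - 1)*(b + 1)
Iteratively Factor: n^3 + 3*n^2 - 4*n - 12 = (n + 3)*(n^2 - 4) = (n - 2)*(n + 3)*(n + 2)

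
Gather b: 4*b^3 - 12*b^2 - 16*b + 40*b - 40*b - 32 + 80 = 4*b^3 - 12*b^2 - 16*b + 48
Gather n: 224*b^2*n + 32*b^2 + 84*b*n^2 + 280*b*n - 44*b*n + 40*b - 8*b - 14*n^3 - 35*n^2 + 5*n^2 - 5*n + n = 32*b^2 + 32*b - 14*n^3 + n^2*(84*b - 30) + n*(224*b^2 + 236*b - 4)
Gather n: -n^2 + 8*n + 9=-n^2 + 8*n + 9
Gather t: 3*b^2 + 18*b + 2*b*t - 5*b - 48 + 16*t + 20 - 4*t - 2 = 3*b^2 + 13*b + t*(2*b + 12) - 30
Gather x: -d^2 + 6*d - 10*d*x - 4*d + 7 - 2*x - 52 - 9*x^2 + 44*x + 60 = -d^2 + 2*d - 9*x^2 + x*(42 - 10*d) + 15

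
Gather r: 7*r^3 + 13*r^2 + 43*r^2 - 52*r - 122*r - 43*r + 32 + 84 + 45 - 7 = 7*r^3 + 56*r^2 - 217*r + 154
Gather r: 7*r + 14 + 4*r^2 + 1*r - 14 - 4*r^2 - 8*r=0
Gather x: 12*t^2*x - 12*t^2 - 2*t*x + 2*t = -12*t^2 + 2*t + x*(12*t^2 - 2*t)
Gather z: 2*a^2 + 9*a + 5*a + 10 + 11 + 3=2*a^2 + 14*a + 24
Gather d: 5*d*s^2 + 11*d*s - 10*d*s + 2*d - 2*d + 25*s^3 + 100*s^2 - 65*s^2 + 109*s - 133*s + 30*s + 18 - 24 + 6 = d*(5*s^2 + s) + 25*s^3 + 35*s^2 + 6*s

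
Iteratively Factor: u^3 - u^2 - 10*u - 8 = (u + 1)*(u^2 - 2*u - 8) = (u - 4)*(u + 1)*(u + 2)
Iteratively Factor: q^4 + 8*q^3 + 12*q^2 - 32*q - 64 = (q + 2)*(q^3 + 6*q^2 - 32) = (q + 2)*(q + 4)*(q^2 + 2*q - 8) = (q - 2)*(q + 2)*(q + 4)*(q + 4)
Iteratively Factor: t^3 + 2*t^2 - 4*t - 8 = (t + 2)*(t^2 - 4) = (t + 2)^2*(t - 2)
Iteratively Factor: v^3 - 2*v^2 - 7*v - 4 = (v + 1)*(v^2 - 3*v - 4) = (v + 1)^2*(v - 4)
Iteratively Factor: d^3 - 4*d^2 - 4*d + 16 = (d + 2)*(d^2 - 6*d + 8) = (d - 2)*(d + 2)*(d - 4)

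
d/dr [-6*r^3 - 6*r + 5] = -18*r^2 - 6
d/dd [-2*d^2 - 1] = -4*d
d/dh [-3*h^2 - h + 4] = -6*h - 1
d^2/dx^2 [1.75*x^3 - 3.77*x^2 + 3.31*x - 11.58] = 10.5*x - 7.54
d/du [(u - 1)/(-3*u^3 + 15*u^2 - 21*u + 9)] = 2*(u - 2)/(3*(u^4 - 8*u^3 + 22*u^2 - 24*u + 9))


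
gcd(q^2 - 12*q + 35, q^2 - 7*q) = q - 7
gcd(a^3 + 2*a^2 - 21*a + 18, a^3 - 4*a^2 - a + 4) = a - 1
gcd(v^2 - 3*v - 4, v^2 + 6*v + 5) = v + 1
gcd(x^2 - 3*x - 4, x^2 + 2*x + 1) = x + 1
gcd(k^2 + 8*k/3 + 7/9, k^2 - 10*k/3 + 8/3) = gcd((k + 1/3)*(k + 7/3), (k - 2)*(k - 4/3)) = 1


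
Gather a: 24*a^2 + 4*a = 24*a^2 + 4*a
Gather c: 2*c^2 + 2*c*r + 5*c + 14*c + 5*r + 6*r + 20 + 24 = 2*c^2 + c*(2*r + 19) + 11*r + 44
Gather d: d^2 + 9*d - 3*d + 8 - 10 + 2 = d^2 + 6*d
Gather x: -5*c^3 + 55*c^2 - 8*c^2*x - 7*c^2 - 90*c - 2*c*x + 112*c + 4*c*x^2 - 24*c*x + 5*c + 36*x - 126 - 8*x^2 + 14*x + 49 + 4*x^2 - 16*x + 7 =-5*c^3 + 48*c^2 + 27*c + x^2*(4*c - 4) + x*(-8*c^2 - 26*c + 34) - 70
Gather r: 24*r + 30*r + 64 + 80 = 54*r + 144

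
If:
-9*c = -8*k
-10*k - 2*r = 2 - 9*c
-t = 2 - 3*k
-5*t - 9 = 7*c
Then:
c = 8/191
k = 9/191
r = -200/191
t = -355/191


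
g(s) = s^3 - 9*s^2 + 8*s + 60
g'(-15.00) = 953.00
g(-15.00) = -5460.00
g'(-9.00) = 413.00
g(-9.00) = -1470.00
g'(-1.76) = 48.97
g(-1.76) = 12.59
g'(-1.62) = 45.03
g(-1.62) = 19.17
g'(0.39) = 1.44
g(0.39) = 61.81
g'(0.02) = 7.64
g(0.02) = 60.16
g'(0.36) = 1.91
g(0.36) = 61.76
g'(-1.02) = 29.48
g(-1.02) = 41.42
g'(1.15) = -8.73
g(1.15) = 58.82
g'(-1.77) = 49.26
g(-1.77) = 12.10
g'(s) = 3*s^2 - 18*s + 8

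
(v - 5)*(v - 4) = v^2 - 9*v + 20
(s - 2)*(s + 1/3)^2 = s^3 - 4*s^2/3 - 11*s/9 - 2/9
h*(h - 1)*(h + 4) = h^3 + 3*h^2 - 4*h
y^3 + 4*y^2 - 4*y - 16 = (y - 2)*(y + 2)*(y + 4)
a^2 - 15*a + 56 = (a - 8)*(a - 7)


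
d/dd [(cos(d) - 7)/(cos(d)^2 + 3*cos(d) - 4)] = (cos(d)^2 - 14*cos(d) - 17)*sin(d)/((cos(d) - 1)^2*(cos(d) + 4)^2)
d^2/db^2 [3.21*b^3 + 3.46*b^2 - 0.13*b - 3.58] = 19.26*b + 6.92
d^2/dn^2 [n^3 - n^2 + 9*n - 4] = 6*n - 2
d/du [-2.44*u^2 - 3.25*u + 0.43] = -4.88*u - 3.25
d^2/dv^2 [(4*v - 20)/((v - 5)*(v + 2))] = 8/(v + 2)^3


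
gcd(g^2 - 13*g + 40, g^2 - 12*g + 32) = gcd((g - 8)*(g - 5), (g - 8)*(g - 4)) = g - 8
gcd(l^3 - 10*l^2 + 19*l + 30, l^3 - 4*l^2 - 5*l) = l^2 - 4*l - 5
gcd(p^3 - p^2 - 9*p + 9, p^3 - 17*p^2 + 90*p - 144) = p - 3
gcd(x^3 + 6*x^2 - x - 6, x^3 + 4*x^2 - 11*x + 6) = x^2 + 5*x - 6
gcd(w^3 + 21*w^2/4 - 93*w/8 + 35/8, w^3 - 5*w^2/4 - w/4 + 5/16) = w^2 - 7*w/4 + 5/8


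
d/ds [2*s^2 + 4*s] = 4*s + 4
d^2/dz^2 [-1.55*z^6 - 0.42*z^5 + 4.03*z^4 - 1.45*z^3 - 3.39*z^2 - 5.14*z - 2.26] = -46.5*z^4 - 8.4*z^3 + 48.36*z^2 - 8.7*z - 6.78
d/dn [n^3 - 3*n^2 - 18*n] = 3*n^2 - 6*n - 18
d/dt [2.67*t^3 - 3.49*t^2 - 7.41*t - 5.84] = 8.01*t^2 - 6.98*t - 7.41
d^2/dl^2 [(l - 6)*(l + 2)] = 2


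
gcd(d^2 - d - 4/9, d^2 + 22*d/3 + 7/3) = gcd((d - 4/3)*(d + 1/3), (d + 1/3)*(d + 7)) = d + 1/3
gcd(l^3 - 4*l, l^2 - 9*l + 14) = l - 2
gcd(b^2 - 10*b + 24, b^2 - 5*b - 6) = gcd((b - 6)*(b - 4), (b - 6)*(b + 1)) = b - 6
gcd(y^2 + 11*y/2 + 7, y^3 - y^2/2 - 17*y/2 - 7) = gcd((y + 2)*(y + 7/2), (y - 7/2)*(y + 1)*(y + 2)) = y + 2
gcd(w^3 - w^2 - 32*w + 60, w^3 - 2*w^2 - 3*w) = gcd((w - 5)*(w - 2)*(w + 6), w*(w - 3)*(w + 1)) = 1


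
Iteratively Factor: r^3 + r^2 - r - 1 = (r + 1)*(r^2 - 1) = (r - 1)*(r + 1)*(r + 1)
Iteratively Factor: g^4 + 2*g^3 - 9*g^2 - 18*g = (g + 2)*(g^3 - 9*g) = (g + 2)*(g + 3)*(g^2 - 3*g) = g*(g + 2)*(g + 3)*(g - 3)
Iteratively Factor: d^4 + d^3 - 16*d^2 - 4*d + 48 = (d + 2)*(d^3 - d^2 - 14*d + 24) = (d - 3)*(d + 2)*(d^2 + 2*d - 8) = (d - 3)*(d - 2)*(d + 2)*(d + 4)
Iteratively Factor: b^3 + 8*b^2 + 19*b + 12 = (b + 1)*(b^2 + 7*b + 12) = (b + 1)*(b + 3)*(b + 4)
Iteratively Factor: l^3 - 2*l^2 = (l)*(l^2 - 2*l) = l*(l - 2)*(l)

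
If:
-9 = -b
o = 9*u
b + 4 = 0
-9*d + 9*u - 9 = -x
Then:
No Solution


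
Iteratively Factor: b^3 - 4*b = (b - 2)*(b^2 + 2*b) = b*(b - 2)*(b + 2)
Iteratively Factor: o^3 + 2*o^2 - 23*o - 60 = (o + 4)*(o^2 - 2*o - 15) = (o - 5)*(o + 4)*(o + 3)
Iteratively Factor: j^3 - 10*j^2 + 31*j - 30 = (j - 5)*(j^2 - 5*j + 6) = (j - 5)*(j - 2)*(j - 3)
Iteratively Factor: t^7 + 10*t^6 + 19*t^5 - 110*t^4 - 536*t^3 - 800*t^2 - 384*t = (t + 3)*(t^6 + 7*t^5 - 2*t^4 - 104*t^3 - 224*t^2 - 128*t) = (t + 2)*(t + 3)*(t^5 + 5*t^4 - 12*t^3 - 80*t^2 - 64*t) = (t + 1)*(t + 2)*(t + 3)*(t^4 + 4*t^3 - 16*t^2 - 64*t) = (t + 1)*(t + 2)*(t + 3)*(t + 4)*(t^3 - 16*t) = (t - 4)*(t + 1)*(t + 2)*(t + 3)*(t + 4)*(t^2 + 4*t) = (t - 4)*(t + 1)*(t + 2)*(t + 3)*(t + 4)^2*(t)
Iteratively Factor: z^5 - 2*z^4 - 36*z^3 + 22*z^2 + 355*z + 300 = (z - 5)*(z^4 + 3*z^3 - 21*z^2 - 83*z - 60) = (z - 5)*(z + 4)*(z^3 - z^2 - 17*z - 15) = (z - 5)^2*(z + 4)*(z^2 + 4*z + 3) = (z - 5)^2*(z + 3)*(z + 4)*(z + 1)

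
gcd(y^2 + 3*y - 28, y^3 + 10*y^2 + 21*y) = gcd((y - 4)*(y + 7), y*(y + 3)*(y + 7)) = y + 7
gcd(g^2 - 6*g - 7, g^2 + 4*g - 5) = 1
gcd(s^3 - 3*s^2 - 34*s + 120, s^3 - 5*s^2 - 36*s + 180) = s^2 + s - 30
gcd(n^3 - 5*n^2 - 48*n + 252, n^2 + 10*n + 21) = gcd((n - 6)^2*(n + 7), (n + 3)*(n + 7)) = n + 7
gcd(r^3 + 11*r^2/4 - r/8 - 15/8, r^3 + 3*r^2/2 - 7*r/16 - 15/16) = r^2 + r/4 - 3/4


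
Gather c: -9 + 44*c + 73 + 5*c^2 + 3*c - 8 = 5*c^2 + 47*c + 56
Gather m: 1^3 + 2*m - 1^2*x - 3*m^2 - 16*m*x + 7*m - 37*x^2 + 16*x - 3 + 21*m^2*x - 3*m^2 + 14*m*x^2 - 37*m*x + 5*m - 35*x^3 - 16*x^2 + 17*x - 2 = m^2*(21*x - 6) + m*(14*x^2 - 53*x + 14) - 35*x^3 - 53*x^2 + 32*x - 4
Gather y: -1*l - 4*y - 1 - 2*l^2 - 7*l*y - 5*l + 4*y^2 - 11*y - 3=-2*l^2 - 6*l + 4*y^2 + y*(-7*l - 15) - 4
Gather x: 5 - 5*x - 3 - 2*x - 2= -7*x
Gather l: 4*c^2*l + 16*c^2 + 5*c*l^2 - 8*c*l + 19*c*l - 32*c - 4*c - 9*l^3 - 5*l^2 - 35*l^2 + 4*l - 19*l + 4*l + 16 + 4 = 16*c^2 - 36*c - 9*l^3 + l^2*(5*c - 40) + l*(4*c^2 + 11*c - 11) + 20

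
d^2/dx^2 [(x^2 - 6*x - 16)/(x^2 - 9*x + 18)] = 6*(x^3 - 34*x^2 + 252*x - 552)/(x^6 - 27*x^5 + 297*x^4 - 1701*x^3 + 5346*x^2 - 8748*x + 5832)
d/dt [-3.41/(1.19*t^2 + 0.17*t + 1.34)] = (8.1158*t + 0.5797)/(1.19*t^2 + 0.17*t + 1.34)^2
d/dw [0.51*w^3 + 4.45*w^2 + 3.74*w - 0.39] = 1.53*w^2 + 8.9*w + 3.74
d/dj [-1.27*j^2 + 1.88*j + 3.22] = 1.88 - 2.54*j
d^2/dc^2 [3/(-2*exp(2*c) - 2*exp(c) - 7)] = 6*(-4*(2*exp(c) + 1)^2*exp(c) + (4*exp(c) + 1)*(2*exp(2*c) + 2*exp(c) + 7))*exp(c)/(2*exp(2*c) + 2*exp(c) + 7)^3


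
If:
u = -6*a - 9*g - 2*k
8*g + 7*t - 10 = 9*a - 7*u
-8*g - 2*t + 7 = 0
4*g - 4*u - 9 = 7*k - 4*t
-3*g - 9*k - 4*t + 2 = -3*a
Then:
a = -22003/19716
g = 6067/6572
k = -611/1643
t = -633/3286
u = -5709/6572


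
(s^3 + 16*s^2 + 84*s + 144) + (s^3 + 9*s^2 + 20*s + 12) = 2*s^3 + 25*s^2 + 104*s + 156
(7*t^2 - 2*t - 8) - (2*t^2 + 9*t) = 5*t^2 - 11*t - 8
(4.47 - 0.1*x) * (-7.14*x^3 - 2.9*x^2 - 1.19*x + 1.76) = 0.714*x^4 - 31.6258*x^3 - 12.844*x^2 - 5.4953*x + 7.8672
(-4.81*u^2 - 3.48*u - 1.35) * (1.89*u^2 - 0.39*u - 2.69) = -9.0909*u^4 - 4.7013*u^3 + 11.7446*u^2 + 9.8877*u + 3.6315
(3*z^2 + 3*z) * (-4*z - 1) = -12*z^3 - 15*z^2 - 3*z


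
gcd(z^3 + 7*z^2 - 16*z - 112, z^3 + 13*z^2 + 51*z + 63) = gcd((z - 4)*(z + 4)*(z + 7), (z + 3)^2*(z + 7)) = z + 7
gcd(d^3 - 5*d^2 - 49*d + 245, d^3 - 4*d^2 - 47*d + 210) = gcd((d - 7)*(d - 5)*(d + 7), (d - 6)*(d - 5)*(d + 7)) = d^2 + 2*d - 35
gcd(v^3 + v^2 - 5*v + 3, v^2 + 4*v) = 1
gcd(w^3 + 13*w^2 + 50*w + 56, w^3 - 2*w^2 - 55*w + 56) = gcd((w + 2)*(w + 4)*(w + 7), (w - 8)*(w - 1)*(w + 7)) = w + 7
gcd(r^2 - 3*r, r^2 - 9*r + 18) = r - 3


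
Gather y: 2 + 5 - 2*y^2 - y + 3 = -2*y^2 - y + 10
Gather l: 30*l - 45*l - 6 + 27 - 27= -15*l - 6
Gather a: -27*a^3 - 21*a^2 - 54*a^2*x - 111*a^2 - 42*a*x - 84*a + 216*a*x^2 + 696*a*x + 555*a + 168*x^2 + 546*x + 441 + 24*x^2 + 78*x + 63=-27*a^3 + a^2*(-54*x - 132) + a*(216*x^2 + 654*x + 471) + 192*x^2 + 624*x + 504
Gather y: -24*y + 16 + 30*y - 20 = 6*y - 4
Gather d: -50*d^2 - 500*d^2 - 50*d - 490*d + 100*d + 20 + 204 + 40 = -550*d^2 - 440*d + 264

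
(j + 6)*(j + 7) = j^2 + 13*j + 42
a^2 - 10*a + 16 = (a - 8)*(a - 2)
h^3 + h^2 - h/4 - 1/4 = (h - 1/2)*(h + 1/2)*(h + 1)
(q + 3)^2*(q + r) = q^3 + q^2*r + 6*q^2 + 6*q*r + 9*q + 9*r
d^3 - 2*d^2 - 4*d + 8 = (d - 2)^2*(d + 2)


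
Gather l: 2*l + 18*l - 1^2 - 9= 20*l - 10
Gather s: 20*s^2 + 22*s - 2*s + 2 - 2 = 20*s^2 + 20*s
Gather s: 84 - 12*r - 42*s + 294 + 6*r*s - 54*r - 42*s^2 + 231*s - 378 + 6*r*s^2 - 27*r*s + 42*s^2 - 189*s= 6*r*s^2 - 21*r*s - 66*r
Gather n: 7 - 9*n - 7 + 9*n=0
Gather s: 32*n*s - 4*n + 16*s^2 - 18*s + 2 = -4*n + 16*s^2 + s*(32*n - 18) + 2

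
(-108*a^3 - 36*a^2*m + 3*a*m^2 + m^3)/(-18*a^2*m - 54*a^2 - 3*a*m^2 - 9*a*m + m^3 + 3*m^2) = (6*a + m)/(m + 3)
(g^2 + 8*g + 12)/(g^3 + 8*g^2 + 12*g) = 1/g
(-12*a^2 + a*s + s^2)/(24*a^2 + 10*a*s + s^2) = (-3*a + s)/(6*a + s)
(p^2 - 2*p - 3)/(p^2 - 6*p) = (p^2 - 2*p - 3)/(p*(p - 6))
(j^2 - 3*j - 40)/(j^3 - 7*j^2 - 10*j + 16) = (j + 5)/(j^2 + j - 2)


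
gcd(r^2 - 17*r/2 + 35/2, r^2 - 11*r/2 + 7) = r - 7/2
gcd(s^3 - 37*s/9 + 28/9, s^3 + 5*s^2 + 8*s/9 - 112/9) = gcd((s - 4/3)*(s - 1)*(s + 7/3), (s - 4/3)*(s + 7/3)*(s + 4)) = s^2 + s - 28/9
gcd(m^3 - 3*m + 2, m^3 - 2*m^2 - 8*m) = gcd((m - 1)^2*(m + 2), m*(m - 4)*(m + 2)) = m + 2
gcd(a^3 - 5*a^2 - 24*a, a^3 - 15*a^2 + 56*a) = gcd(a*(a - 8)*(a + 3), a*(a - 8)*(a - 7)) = a^2 - 8*a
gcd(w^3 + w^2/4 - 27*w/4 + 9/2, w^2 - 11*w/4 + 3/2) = w^2 - 11*w/4 + 3/2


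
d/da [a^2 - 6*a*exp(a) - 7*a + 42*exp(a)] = -6*a*exp(a) + 2*a + 36*exp(a) - 7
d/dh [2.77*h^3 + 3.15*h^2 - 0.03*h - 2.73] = 8.31*h^2 + 6.3*h - 0.03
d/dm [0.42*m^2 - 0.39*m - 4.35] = 0.84*m - 0.39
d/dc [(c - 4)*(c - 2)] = 2*c - 6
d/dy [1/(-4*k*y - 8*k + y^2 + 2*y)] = 2*(2*k - y - 1)/(4*k*y + 8*k - y^2 - 2*y)^2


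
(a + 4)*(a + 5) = a^2 + 9*a + 20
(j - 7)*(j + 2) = j^2 - 5*j - 14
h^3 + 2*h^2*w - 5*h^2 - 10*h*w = h*(h - 5)*(h + 2*w)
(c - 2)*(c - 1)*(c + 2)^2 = c^4 + c^3 - 6*c^2 - 4*c + 8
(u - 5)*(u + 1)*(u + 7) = u^3 + 3*u^2 - 33*u - 35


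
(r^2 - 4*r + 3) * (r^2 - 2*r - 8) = r^4 - 6*r^3 + 3*r^2 + 26*r - 24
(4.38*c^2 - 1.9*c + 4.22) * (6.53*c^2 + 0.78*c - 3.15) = 28.6014*c^4 - 8.9906*c^3 + 12.2776*c^2 + 9.2766*c - 13.293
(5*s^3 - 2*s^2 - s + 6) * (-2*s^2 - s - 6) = -10*s^5 - s^4 - 26*s^3 + s^2 - 36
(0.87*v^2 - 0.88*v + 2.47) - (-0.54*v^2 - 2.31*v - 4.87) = 1.41*v^2 + 1.43*v + 7.34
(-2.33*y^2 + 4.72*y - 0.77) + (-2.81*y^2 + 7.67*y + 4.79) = -5.14*y^2 + 12.39*y + 4.02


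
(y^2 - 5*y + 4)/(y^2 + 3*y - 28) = (y - 1)/(y + 7)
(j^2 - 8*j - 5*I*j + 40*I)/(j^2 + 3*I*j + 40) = (j - 8)/(j + 8*I)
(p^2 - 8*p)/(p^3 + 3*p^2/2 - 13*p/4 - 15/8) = 8*p*(p - 8)/(8*p^3 + 12*p^2 - 26*p - 15)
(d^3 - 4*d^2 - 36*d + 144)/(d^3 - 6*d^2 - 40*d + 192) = (d - 6)/(d - 8)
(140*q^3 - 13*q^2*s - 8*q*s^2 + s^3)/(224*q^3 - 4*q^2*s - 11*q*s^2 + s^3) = (5*q - s)/(8*q - s)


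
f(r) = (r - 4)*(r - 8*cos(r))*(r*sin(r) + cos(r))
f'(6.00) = -16.40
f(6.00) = 2.41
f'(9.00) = -562.18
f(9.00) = 227.88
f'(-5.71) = -434.08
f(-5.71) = -272.37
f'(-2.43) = -17.39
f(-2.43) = -19.36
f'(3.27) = 10.70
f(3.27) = 11.54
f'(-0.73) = -0.20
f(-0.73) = 38.99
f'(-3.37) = -78.67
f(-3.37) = 56.61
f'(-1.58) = 59.11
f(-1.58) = 13.20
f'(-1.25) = 38.49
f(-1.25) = 29.74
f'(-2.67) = -63.61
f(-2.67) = -9.58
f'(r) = r*(r - 4)*(r - 8*cos(r))*cos(r) + (r - 4)*(r*sin(r) + cos(r))*(8*sin(r) + 1) + (r - 8*cos(r))*(r*sin(r) + cos(r))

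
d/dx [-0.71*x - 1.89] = -0.710000000000000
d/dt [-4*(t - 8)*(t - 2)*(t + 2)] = -12*t^2 + 64*t + 16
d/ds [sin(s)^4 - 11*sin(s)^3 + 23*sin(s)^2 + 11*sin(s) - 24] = (4*sin(s)^3 - 33*sin(s)^2 + 46*sin(s) + 11)*cos(s)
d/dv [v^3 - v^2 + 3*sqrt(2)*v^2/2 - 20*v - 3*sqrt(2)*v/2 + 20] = 3*v^2 - 2*v + 3*sqrt(2)*v - 20 - 3*sqrt(2)/2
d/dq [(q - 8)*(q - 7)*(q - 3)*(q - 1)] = 4*q^3 - 57*q^2 + 238*q - 269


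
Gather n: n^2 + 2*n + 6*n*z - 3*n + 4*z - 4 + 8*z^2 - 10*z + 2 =n^2 + n*(6*z - 1) + 8*z^2 - 6*z - 2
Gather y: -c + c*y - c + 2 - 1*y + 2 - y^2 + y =c*y - 2*c - y^2 + 4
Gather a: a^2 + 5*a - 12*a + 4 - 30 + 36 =a^2 - 7*a + 10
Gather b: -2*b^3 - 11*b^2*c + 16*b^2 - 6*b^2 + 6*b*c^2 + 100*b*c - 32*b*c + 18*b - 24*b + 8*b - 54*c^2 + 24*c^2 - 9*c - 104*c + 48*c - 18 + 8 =-2*b^3 + b^2*(10 - 11*c) + b*(6*c^2 + 68*c + 2) - 30*c^2 - 65*c - 10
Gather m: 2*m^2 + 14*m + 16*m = 2*m^2 + 30*m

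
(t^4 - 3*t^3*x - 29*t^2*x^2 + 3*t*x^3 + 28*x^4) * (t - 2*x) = t^5 - 5*t^4*x - 23*t^3*x^2 + 61*t^2*x^3 + 22*t*x^4 - 56*x^5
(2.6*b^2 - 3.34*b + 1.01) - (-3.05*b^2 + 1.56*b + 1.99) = 5.65*b^2 - 4.9*b - 0.98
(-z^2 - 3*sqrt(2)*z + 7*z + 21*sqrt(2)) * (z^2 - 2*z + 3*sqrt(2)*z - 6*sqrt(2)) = -z^4 - 6*sqrt(2)*z^3 + 9*z^3 - 32*z^2 + 54*sqrt(2)*z^2 - 84*sqrt(2)*z + 162*z - 252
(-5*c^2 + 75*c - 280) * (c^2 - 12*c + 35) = -5*c^4 + 135*c^3 - 1355*c^2 + 5985*c - 9800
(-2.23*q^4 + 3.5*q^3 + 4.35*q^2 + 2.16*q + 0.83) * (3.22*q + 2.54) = -7.1806*q^5 + 5.6058*q^4 + 22.897*q^3 + 18.0042*q^2 + 8.159*q + 2.1082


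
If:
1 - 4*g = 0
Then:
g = 1/4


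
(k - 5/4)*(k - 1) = k^2 - 9*k/4 + 5/4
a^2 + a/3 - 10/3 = (a - 5/3)*(a + 2)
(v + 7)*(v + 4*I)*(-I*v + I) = -I*v^3 + 4*v^2 - 6*I*v^2 + 24*v + 7*I*v - 28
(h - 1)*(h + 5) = h^2 + 4*h - 5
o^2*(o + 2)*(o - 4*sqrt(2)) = o^4 - 4*sqrt(2)*o^3 + 2*o^3 - 8*sqrt(2)*o^2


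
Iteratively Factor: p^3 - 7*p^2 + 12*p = (p - 4)*(p^2 - 3*p) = (p - 4)*(p - 3)*(p)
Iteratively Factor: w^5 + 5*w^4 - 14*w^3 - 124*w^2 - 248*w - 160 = (w + 2)*(w^4 + 3*w^3 - 20*w^2 - 84*w - 80) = (w + 2)^2*(w^3 + w^2 - 22*w - 40) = (w + 2)^3*(w^2 - w - 20) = (w + 2)^3*(w + 4)*(w - 5)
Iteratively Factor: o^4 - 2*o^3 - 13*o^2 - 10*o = (o + 2)*(o^3 - 4*o^2 - 5*o) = (o - 5)*(o + 2)*(o^2 + o) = o*(o - 5)*(o + 2)*(o + 1)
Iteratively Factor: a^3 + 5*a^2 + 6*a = (a + 3)*(a^2 + 2*a) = a*(a + 3)*(a + 2)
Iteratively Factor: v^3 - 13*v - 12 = (v - 4)*(v^2 + 4*v + 3) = (v - 4)*(v + 3)*(v + 1)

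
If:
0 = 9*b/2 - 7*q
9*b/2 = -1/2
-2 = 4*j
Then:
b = -1/9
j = -1/2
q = -1/14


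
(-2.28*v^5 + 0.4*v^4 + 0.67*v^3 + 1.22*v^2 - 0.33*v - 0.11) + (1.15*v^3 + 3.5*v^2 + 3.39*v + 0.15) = -2.28*v^5 + 0.4*v^4 + 1.82*v^3 + 4.72*v^2 + 3.06*v + 0.04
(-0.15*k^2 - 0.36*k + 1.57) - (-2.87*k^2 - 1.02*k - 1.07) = 2.72*k^2 + 0.66*k + 2.64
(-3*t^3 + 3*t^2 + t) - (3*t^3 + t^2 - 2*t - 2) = -6*t^3 + 2*t^2 + 3*t + 2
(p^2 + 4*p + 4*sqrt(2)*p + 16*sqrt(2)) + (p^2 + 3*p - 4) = 2*p^2 + 4*sqrt(2)*p + 7*p - 4 + 16*sqrt(2)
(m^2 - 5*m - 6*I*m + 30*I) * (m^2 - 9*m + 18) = m^4 - 14*m^3 - 6*I*m^3 + 63*m^2 + 84*I*m^2 - 90*m - 378*I*m + 540*I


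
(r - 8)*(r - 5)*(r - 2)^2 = r^4 - 17*r^3 + 96*r^2 - 212*r + 160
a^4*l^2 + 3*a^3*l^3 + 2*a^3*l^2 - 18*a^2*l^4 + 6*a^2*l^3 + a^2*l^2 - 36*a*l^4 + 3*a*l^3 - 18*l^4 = (a - 3*l)*(a + 6*l)*(a*l + l)^2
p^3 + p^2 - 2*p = p*(p - 1)*(p + 2)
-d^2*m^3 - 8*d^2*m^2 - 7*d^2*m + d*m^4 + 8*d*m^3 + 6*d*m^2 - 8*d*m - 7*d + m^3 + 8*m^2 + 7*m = (-d + m)*(m + 1)*(m + 7)*(d*m + 1)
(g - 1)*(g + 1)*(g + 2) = g^3 + 2*g^2 - g - 2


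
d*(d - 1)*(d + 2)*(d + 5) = d^4 + 6*d^3 + 3*d^2 - 10*d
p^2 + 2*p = p*(p + 2)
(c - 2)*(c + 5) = c^2 + 3*c - 10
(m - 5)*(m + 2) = m^2 - 3*m - 10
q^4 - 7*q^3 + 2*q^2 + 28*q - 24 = (q - 6)*(q - 2)*(q - 1)*(q + 2)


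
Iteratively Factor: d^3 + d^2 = (d + 1)*(d^2) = d*(d + 1)*(d)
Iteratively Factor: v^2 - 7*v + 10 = (v - 2)*(v - 5)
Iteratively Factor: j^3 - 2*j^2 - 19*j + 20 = (j - 1)*(j^2 - j - 20) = (j - 1)*(j + 4)*(j - 5)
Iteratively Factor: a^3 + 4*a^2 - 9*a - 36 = (a + 4)*(a^2 - 9) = (a + 3)*(a + 4)*(a - 3)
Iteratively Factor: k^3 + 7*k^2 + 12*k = (k + 4)*(k^2 + 3*k) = (k + 3)*(k + 4)*(k)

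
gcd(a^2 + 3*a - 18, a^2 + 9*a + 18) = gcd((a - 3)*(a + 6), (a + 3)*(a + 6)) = a + 6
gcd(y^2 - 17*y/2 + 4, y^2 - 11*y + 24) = y - 8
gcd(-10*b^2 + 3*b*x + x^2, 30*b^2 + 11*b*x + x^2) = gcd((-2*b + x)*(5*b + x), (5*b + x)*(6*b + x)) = 5*b + x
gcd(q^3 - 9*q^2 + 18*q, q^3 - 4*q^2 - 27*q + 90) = q^2 - 9*q + 18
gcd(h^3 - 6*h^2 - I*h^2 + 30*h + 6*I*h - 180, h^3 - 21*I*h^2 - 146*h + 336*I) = h - 6*I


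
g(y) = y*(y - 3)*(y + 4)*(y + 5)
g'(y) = y*(y - 3)*(y + 4) + y*(y - 3)*(y + 5) + y*(y + 4)*(y + 5) + (y - 3)*(y + 4)*(y + 5) = 4*y^3 + 18*y^2 - 14*y - 60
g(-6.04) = 115.84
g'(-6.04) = -200.17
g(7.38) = 4554.00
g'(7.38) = 2424.83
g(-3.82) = 5.53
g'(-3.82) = 33.17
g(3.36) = 74.43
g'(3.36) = 247.91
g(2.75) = -35.96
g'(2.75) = 120.81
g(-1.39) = 57.49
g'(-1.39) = -16.50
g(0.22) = -13.47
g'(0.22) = -62.17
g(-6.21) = 152.94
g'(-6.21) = -236.84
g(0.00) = 0.00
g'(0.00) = -60.00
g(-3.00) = 36.00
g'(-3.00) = 36.00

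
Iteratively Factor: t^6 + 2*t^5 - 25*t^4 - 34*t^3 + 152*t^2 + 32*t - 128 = (t - 1)*(t^5 + 3*t^4 - 22*t^3 - 56*t^2 + 96*t + 128) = (t - 4)*(t - 1)*(t^4 + 7*t^3 + 6*t^2 - 32*t - 32) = (t - 4)*(t - 1)*(t + 4)*(t^3 + 3*t^2 - 6*t - 8) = (t - 4)*(t - 1)*(t + 1)*(t + 4)*(t^2 + 2*t - 8) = (t - 4)*(t - 2)*(t - 1)*(t + 1)*(t + 4)*(t + 4)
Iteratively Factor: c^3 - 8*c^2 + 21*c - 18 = (c - 3)*(c^2 - 5*c + 6) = (c - 3)*(c - 2)*(c - 3)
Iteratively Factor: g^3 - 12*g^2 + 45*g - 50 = (g - 2)*(g^2 - 10*g + 25) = (g - 5)*(g - 2)*(g - 5)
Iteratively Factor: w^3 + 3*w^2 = (w + 3)*(w^2) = w*(w + 3)*(w)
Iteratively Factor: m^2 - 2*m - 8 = (m - 4)*(m + 2)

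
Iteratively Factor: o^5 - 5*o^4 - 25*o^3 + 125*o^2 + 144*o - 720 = (o - 3)*(o^4 - 2*o^3 - 31*o^2 + 32*o + 240) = (o - 3)*(o + 4)*(o^3 - 6*o^2 - 7*o + 60) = (o - 3)*(o + 3)*(o + 4)*(o^2 - 9*o + 20) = (o - 5)*(o - 3)*(o + 3)*(o + 4)*(o - 4)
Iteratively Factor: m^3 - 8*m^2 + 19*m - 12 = (m - 4)*(m^2 - 4*m + 3) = (m - 4)*(m - 1)*(m - 3)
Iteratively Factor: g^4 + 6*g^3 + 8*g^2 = (g + 2)*(g^3 + 4*g^2) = g*(g + 2)*(g^2 + 4*g) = g*(g + 2)*(g + 4)*(g)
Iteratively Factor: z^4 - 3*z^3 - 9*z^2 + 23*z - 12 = (z + 3)*(z^3 - 6*z^2 + 9*z - 4) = (z - 1)*(z + 3)*(z^2 - 5*z + 4) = (z - 4)*(z - 1)*(z + 3)*(z - 1)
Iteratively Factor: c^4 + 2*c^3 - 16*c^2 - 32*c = (c - 4)*(c^3 + 6*c^2 + 8*c) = (c - 4)*(c + 4)*(c^2 + 2*c) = (c - 4)*(c + 2)*(c + 4)*(c)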